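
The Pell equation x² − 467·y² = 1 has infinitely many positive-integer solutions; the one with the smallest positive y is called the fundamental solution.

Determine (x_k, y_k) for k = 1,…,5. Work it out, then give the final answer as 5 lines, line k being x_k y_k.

[21; 1,1,1,1,3,…,1,1,42] for √467; ℓ=14 ⇒ convergent index 13
a_0=21:  p_0=21·1+0=21,  q_0=21·0+1=1
…
a_4=1:  p_4=1·65+43=108,  q_4=1·3+2=5
a_5=3:  p_5=3·108+65=389,  q_5=3·5+3=18
a_6=3:  p_6=3·389+108=1275,  q_6=3·18+5=59
a_7=21:  p_7=21·1275+389=27164,  q_7=21·59+18=1257
a_8=3:  p_8=3·27164+1275=82767,  q_8=3·1257+59=3830
…
a_11=1:  p_11=1·358232+275465=633697,  q_11=1·16577+12747=29324
a_12=1:  p_12=1·633697+358232=991929,  q_12=1·29324+16577=45901
a_13=1:  p_13=1·991929+633697=1625626,  q_13=1·45901+29324=75225
(x₁, y₁) = (1625626, 75225);  1625626² − 467·75225² = 1 ✓
(x_2, y_2) = (1625626·1625626 + 467·75225·75225, 1625626·75225 + 75225·1625626) = (5285319783751, 244575431700)
(x_3, y_3) = (1625626·5285319783751 + 467·75225·244575431700, 1625626·244575431700 + 75225·5285319783751) = (17183906517558380626, 795176361465413175)
(x_4, y_4) = (1625626·17183906517558380626 + 467·75225·795176361465413175, 1625626·795176361465413175 + 75225·17183906517558380626) = (55869210433019434807260001, 2585318735566902940613400)
(x_5, y_5) = (1625626·55869210433019434807260001 + 467·75225·2585318735566902940613400, 1625626·2585318735566902940613400 + 75225·55869210433019434807260001) = (181644882158758119549456134390626, 8405522709648569143113732563625)

1625626 75225
5285319783751 244575431700
17183906517558380626 795176361465413175
55869210433019434807260001 2585318735566902940613400
181644882158758119549456134390626 8405522709648569143113732563625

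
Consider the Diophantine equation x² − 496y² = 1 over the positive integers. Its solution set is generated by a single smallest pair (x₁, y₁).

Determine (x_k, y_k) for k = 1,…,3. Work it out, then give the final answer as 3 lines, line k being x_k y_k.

[22; 3,1,2,4,1,…,1,3,44] for √496; ℓ=16 ⇒ convergent index 15
k=0  a_k=22  p_k/q_k = 22/1
k=1  a_k=3  p_k/q_k = 67/3
k=2  a_k=1  p_k/q_k = 89/4
k=3  a_k=2  p_k/q_k = 245/11
…
k=5  a_k=1  p_k/q_k = 1314/59
k=6  a_k=1  p_k/q_k = 2383/107
k=7  a_k=2  p_k/q_k = 6080/273
k=8  a_k=2  p_k/q_k = 14543/653
…
k=10  a_k=1  p_k/q_k = 49709/2232
k=11  a_k=1  p_k/q_k = 84875/3811
…
k=14  a_k=1  p_k/q_k = 1252502/56239
k=15  a_k=3  p_k/q_k = 4620799/207480
fundamental: x₁=4620799, y₁=207480  (since 21351783398401 − 496·43047950400 = 1)
(4620799+207480√496)^2 = 42703566796801 + 1917446753040√496
(4620799+207480√496)^3 = 394649197502177907199 + 17720272078000750440√496

4620799 207480
42703566796801 1917446753040
394649197502177907199 17720272078000750440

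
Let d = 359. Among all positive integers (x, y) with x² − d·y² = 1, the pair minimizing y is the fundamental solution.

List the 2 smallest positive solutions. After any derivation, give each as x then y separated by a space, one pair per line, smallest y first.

360 19
259199 13680

√359 → a₀=18, period (1,17,1,36); ℓ=4 even so k=3
k=0  a_k=18  p_k/q_k = 18/1
k=1  a_k=1  p_k/q_k = 19/1
k=2  a_k=17  p_k/q_k = 341/18
k=3  a_k=1  p_k/q_k = 360/19
→ (360, 19).  Check: 360²=129600, 359·19²=129599, difference 1.
(360+19√359)^2 = 259199 + 13680√359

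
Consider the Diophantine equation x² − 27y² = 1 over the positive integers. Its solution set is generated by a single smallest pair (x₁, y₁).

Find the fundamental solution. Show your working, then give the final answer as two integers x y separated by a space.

26 5

[5; 5,10] for √27; ℓ=2 ⇒ convergent index 1
k=0  a_k=5  p_k/q_k = 5/1
k=1  a_k=5  p_k/q_k = 26/5
fundamental: x₁=26, y₁=5  (since 676 − 27·25 = 1)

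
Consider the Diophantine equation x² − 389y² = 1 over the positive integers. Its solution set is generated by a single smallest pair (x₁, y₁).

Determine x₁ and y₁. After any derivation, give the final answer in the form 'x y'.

3287049 166660

√389 → a₀=19, period (1,2,1,1,1,1,2,1,38); ℓ=9 odd so k=17
a_0=19:  p_0=19·1+0=19,  q_0=19·0+1=1
a_1=1:  p_1=1·19+1=20,  q_1=1·1+0=1
…
a_4=1:  p_4=1·79+59=138,  q_4=1·4+3=7
…
a_7=2:  p_7=2·355+217=927,  q_7=2·18+11=47
…
a_9=38:  p_9=38·1282+927=49643,  q_9=38·65+47=2517
a_10=1:  p_10=1·49643+1282=50925,  q_10=1·2517+65=2582
…
a_13=1:  p_13=1·202418+151493=353911,  q_13=1·10263+7681=17944
…
a_15=1:  p_15=1·556329+353911=910240,  q_15=1·28207+17944=46151
a_16=2:  p_16=2·910240+556329=2376809,  q_16=2·46151+28207=120509
a_17=1:  p_17=1·2376809+910240=3287049,  q_17=1·120509+46151=166660
→ (3287049, 166660).  Check: 3287049²=10804691128401, 389·166660²=10804691128400, difference 1.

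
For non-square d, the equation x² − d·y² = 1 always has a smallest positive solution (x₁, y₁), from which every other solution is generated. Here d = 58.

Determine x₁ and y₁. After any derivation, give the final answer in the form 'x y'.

19603 2574

√58 → a₀=7, period (1,1,1,1,1,1,14); ℓ=7 odd so k=13
a_0=7:  p_0=7·1+0=7,  q_0=7·0+1=1
a_1=1:  p_1=1·7+1=8,  q_1=1·1+0=1
…
a_7=14:  p_7=14·99+61=1447,  q_7=14·13+8=190
a_8=1:  p_8=1·1447+99=1546,  q_8=1·190+13=203
a_9=1:  p_9=1·1546+1447=2993,  q_9=1·203+190=393
a_10=1:  p_10=1·2993+1546=4539,  q_10=1·393+203=596
a_11=1:  p_11=1·4539+2993=7532,  q_11=1·596+393=989
a_12=1:  p_12=1·7532+4539=12071,  q_12=1·989+596=1585
a_13=1:  p_13=1·12071+7532=19603,  q_13=1·1585+989=2574
(x₁, y₁) = (19603, 2574);  19603² − 58·2574² = 1 ✓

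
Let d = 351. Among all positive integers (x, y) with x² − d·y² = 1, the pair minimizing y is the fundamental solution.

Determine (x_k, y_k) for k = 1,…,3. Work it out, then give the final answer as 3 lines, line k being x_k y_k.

62425 3332
7793761249 416000200
973051091875225 51937624966668

[18; 1,2,1,3,2,2,2,3,1,2,1,36] for √351; ℓ=12 ⇒ convergent index 11
i=0: a=18 ⇒ p=18, q=1
…
i=2: a=2 ⇒ p=56, q=3
…
i=5: a=2 ⇒ p=637, q=34
i=6: a=2 ⇒ p=1555, q=83
i=7: a=2 ⇒ p=3747, q=200
…
i=10: a=2 ⇒ p=45882, q=2449
i=11: a=1 ⇒ p=62425, q=3332
→ (62425, 3332).  Check: 62425²=3896880625, 351·3332²=3896880624, difference 1.
k=2:  x_2 = 62425·62425+351·3332·3332 = 7793761249,  y_2 = 62425·3332+3332·62425 = 416000200
k=3:  x_3 = 62425·7793761249+351·3332·416000200 = 973051091875225,  y_3 = 62425·416000200+3332·7793761249 = 51937624966668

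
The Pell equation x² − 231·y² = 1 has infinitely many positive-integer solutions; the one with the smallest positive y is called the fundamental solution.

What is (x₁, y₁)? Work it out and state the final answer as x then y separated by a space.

[15; 5,30] for √231; ℓ=2 ⇒ convergent index 1
a_0=15:  p_0=15·1+0=15,  q_0=15·0+1=1
a_1=5:  p_1=5·15+1=76,  q_1=5·1+0=5
fundamental: x₁=76, y₁=5  (since 5776 − 231·25 = 1)

76 5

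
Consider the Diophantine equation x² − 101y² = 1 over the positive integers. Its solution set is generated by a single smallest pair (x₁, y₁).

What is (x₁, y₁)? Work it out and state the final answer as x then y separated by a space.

√101 → a₀=10, period (20); ℓ=1 odd so k=1
k=0  a_k=10  p_k/q_k = 10/1
k=1  a_k=20  p_k/q_k = 201/20
→ (201, 20).  Check: 201²=40401, 101·20²=40400, difference 1.

201 20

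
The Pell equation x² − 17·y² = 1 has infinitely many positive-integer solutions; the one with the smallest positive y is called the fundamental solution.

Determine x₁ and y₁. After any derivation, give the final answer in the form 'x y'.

33 8

[4; 8] for √17; ℓ=1 ⇒ convergent index 1
step 0: (4, 1)  from 4·(1,0) + (0,1)
step 1: (33, 8)  from 8·(4,1) + (1,0)
(x₁, y₁) = (33, 8);  33² − 17·8² = 1 ✓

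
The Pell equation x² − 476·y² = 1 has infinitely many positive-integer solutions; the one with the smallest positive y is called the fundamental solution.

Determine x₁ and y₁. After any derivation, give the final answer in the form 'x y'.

[21; 1,4,2,10,2,4,1,42] for √476; ℓ=8 ⇒ convergent index 7
k=0  a_k=21  p_k/q_k = 21/1
k=1  a_k=1  p_k/q_k = 22/1
k=2  a_k=4  p_k/q_k = 109/5
k=3  a_k=2  p_k/q_k = 240/11
k=4  a_k=10  p_k/q_k = 2509/115
…
k=6  a_k=4  p_k/q_k = 23541/1079
k=7  a_k=1  p_k/q_k = 28799/1320
(x₁, y₁) = (28799, 1320);  28799² − 476·1320² = 1 ✓

28799 1320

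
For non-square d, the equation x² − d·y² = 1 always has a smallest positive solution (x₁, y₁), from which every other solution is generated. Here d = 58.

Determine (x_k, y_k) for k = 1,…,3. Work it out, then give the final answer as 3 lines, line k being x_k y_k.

√58 = [7; 1,1,1,1,1,1,14, …], period ℓ=7 (odd) → k=13
k=0  a_k=7  p_k/q_k = 7/1
k=1  a_k=1  p_k/q_k = 8/1
k=2  a_k=1  p_k/q_k = 15/2
k=3  a_k=1  p_k/q_k = 23/3
k=4  a_k=1  p_k/q_k = 38/5
…
k=7  a_k=14  p_k/q_k = 1447/190
k=8  a_k=1  p_k/q_k = 1546/203
…
k=10  a_k=1  p_k/q_k = 4539/596
…
k=12  a_k=1  p_k/q_k = 12071/1585
k=13  a_k=1  p_k/q_k = 19603/2574
fundamental: x₁=19603, y₁=2574  (since 384277609 − 58·6625476 = 1)
(x_2, y_2) = (19603·19603 + 58·2574·2574, 19603·2574 + 2574·19603) = (768555217, 100916244)
(x_3, y_3) = (19603·768555217 + 58·2574·100916244, 19603·100916244 + 2574·768555217) = (30131975818099, 3956522259690)

19603 2574
768555217 100916244
30131975818099 3956522259690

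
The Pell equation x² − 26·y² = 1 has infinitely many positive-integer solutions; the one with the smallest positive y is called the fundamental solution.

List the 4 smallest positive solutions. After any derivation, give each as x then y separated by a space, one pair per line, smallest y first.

√26 = [5; 10, …], period ℓ=1 (odd) → k=1
a_0=5:  p_0=5·1+0=5,  q_0=5·0+1=1
a_1=10:  p_1=10·5+1=51,  q_1=10·1+0=10
fundamental: x₁=51, y₁=10  (since 2601 − 26·100 = 1)
(51+10√26)^2 = 5201 + 1020√26
(51+10√26)^3 = 530451 + 104030√26
(51+10√26)^4 = 54100801 + 10610040√26

51 10
5201 1020
530451 104030
54100801 10610040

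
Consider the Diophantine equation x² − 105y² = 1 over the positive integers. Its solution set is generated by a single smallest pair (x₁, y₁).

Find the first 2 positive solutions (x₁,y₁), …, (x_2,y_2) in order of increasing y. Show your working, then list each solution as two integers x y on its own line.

41 4
3361 328

[10; 4,20] for √105; ℓ=2 ⇒ convergent index 1
k=0  a_k=10  p_k/q_k = 10/1
k=1  a_k=4  p_k/q_k = 41/4
(x₁, y₁) = (41, 4);  41² − 105·4² = 1 ✓
n=2: (41,4)∘(41,4) = (41·41+105·4·4, 41·4+4·41) = (3361,328)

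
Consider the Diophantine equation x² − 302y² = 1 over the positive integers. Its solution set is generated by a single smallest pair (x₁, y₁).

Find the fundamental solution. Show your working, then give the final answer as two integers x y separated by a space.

4276623 246092

d=302: √d = [17; 2,1,1,1,4,…,1,2,34] (ℓ=16, even), read p_15/q_15
step 0: (17, 1)  from 17·(1,0) + (0,1)
…
step 4: (139, 8)  from 1·(87,5) + (52,3)
…
step 7: (2068, 119)  from 1·(1425,82) + (643,37)
step 8: (34513, 1986)  from 16·(2068,119) + (1425,82)
…
step 10: (107675, 6196)  from 2·(36581,2105) + (34513,1986)
step 11: (467281, 26889)  from 4·(107675,6196) + (36581,2105)
…
step 14: (1617193, 93059)  from 1·(1042237,59974) + (574956,33085)
step 15: (4276623, 246092)  from 2·(1617193,93059) + (1042237,59974)
→ (4276623, 246092).  Check: 4276623²=18289504284129, 302·246092²=18289504284128, difference 1.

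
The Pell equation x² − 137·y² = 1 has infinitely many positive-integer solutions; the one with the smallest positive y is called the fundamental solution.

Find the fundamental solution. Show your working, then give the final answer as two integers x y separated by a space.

6083073 519712

√137 = [11; 1,2,2,1,1,2,2,1,22, …], period ℓ=9 (odd) → k=17
i=0: a=11 ⇒ p=11, q=1
i=1: a=1 ⇒ p=12, q=1
i=2: a=2 ⇒ p=35, q=3
i=3: a=2 ⇒ p=82, q=7
…
i=5: a=1 ⇒ p=199, q=17
i=6: a=2 ⇒ p=515, q=44
…
i=8: a=1 ⇒ p=1744, q=149
i=9: a=22 ⇒ p=39597, q=3383
i=10: a=1 ⇒ p=41341, q=3532
i=11: a=2 ⇒ p=122279, q=10447
i=12: a=2 ⇒ p=285899, q=24426
i=13: a=1 ⇒ p=408178, q=34873
i=14: a=1 ⇒ p=694077, q=59299
i=15: a=2 ⇒ p=1796332, q=153471
i=16: a=2 ⇒ p=4286741, q=366241
i=17: a=1 ⇒ p=6083073, q=519712
(x₁, y₁) = (6083073, 519712);  6083073² − 137·519712² = 1 ✓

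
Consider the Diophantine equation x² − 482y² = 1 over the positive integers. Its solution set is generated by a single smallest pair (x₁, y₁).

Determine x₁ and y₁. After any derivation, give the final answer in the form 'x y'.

483 22

√482 = [21; 1,20,1,42, …], period ℓ=4 (even) → k=3
a_0=21:  p_0=21·1+0=21,  q_0=21·0+1=1
a_1=1:  p_1=1·21+1=22,  q_1=1·1+0=1
a_2=20:  p_2=20·22+21=461,  q_2=20·1+1=21
a_3=1:  p_3=1·461+22=483,  q_3=1·21+1=22
→ (483, 22).  Check: 483²=233289, 482·22²=233288, difference 1.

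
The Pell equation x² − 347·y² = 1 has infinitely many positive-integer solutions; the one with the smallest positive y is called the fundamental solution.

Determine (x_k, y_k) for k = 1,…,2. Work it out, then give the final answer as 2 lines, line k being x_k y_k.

√347 = [18; 1,1,1,2,4,…,1,1,36, …], period ℓ=14 (even) → k=13
a_0=18:  p_0=18·1+0=18,  q_0=18·0+1=1
a_1=1:  p_1=1·18+1=19,  q_1=1·1+0=1
a_2=1:  p_2=1·19+18=37,  q_2=1·1+1=2
a_3=1:  p_3=1·37+19=56,  q_3=1·2+1=3
…
a_5=4:  p_5=4·149+56=652,  q_5=4·8+3=35
…
a_10=2:  p_10=2·74549+15070=164168,  q_10=2·4002+809=8813
…
a_12=1:  p_12=1·238717+164168=402885,  q_12=1·12815+8813=21628
a_13=1:  p_13=1·402885+238717=641602,  q_13=1·21628+12815=34443
(x₁, y₁) = (641602, 34443);  641602² − 347·34443² = 1 ✓
n=2: (641602,34443)∘(641602,34443) = (641602·641602+347·34443·34443, 641602·34443+34443·641602) = (823306252807,44197395372)

641602 34443
823306252807 44197395372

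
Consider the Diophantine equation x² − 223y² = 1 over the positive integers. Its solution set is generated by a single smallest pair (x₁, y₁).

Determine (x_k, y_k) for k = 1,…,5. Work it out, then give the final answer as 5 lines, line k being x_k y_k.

224 15
100351 6720
44957024 3010545
20140646401 1348717440
9022964630624 604222402575

√223 → a₀=14, period (1,13,1,28); ℓ=4 even so k=3
a_0=14:  p_0=14·1+0=14,  q_0=14·0+1=1
…
a_2=13:  p_2=13·15+14=209,  q_2=13·1+1=14
a_3=1:  p_3=1·209+15=224,  q_3=1·14+1=15
(x₁, y₁) = (224, 15);  224² − 223·15² = 1 ✓
k=2:  x_2 = 224·224+223·15·15 = 100351,  y_2 = 224·15+15·224 = 6720
k=3:  x_3 = 224·100351+223·15·6720 = 44957024,  y_3 = 224·6720+15·100351 = 3010545
k=4:  x_4 = 224·44957024+223·15·3010545 = 20140646401,  y_4 = 224·3010545+15·44957024 = 1348717440
k=5:  x_5 = 224·20140646401+223·15·1348717440 = 9022964630624,  y_5 = 224·1348717440+15·20140646401 = 604222402575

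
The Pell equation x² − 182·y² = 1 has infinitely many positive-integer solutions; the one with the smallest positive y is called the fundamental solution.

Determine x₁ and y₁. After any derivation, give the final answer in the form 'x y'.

[13; 2,26] for √182; ℓ=2 ⇒ convergent index 1
k=0  a_k=13  p_k/q_k = 13/1
k=1  a_k=2  p_k/q_k = 27/2
(x₁, y₁) = (27, 2);  27² − 182·2² = 1 ✓

27 2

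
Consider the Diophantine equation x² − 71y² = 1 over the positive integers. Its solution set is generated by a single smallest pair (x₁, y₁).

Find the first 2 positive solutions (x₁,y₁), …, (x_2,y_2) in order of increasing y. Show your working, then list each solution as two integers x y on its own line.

[8; 2,2,1,7,1,2,2,16] for √71; ℓ=8 ⇒ convergent index 7
a_0=8:  p_0=8·1+0=8,  q_0=8·0+1=1
a_1=2:  p_1=2·8+1=17,  q_1=2·1+0=2
…
a_6=2:  p_6=2·514+455=1483,  q_6=2·61+54=176
a_7=2:  p_7=2·1483+514=3480,  q_7=2·176+61=413
fundamental: x₁=3480, y₁=413  (since 12110400 − 71·170569 = 1)
(x_2, y_2) = (3480·3480 + 71·413·413, 3480·413 + 413·3480) = (24220799, 2874480)

3480 413
24220799 2874480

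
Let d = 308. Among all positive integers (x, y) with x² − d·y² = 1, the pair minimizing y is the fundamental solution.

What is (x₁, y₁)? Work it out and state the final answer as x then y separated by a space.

√308 = [17; 1,1,4,1,1,34, …], period ℓ=6 (even) → k=5
k=0  a_k=17  p_k/q_k = 17/1
…
k=2  a_k=1  p_k/q_k = 35/2
k=3  a_k=4  p_k/q_k = 158/9
k=4  a_k=1  p_k/q_k = 193/11
k=5  a_k=1  p_k/q_k = 351/20
→ (351, 20).  Check: 351²=123201, 308·20²=123200, difference 1.

351 20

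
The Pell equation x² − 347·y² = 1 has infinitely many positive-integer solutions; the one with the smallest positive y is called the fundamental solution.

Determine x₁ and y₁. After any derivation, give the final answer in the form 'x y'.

641602 34443

[18; 1,1,1,2,4,…,1,1,36] for √347; ℓ=14 ⇒ convergent index 13
a_0=18:  p_0=18·1+0=18,  q_0=18·0+1=1
…
a_3=1:  p_3=1·37+19=56,  q_3=1·2+1=3
…
a_8=1:  p_8=1·14269+801=15070,  q_8=1·766+43=809
a_9=4:  p_9=4·15070+14269=74549,  q_9=4·809+766=4002
…
a_12=1:  p_12=1·238717+164168=402885,  q_12=1·12815+8813=21628
a_13=1:  p_13=1·402885+238717=641602,  q_13=1·21628+12815=34443
(x₁, y₁) = (641602, 34443);  641602² − 347·34443² = 1 ✓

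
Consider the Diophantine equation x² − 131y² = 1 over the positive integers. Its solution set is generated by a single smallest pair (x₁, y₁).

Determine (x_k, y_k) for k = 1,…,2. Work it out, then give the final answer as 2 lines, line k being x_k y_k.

d=131: √d = [11; 2,4,11,4,2,22] (ℓ=6, even), read p_5/q_5
a_0=11:  p_0=11·1+0=11,  q_0=11·0+1=1
a_1=2:  p_1=2·11+1=23,  q_1=2·1+0=2
a_2=4:  p_2=4·23+11=103,  q_2=4·2+1=9
…
a_4=4:  p_4=4·1156+103=4727,  q_4=4·101+9=413
a_5=2:  p_5=2·4727+1156=10610,  q_5=2·413+101=927
→ (10610, 927).  Check: 10610²=112572100, 131·927²=112572099, difference 1.
k=2:  x_2 = 10610·10610+131·927·927 = 225144199,  y_2 = 10610·927+927·10610 = 19670940

10610 927
225144199 19670940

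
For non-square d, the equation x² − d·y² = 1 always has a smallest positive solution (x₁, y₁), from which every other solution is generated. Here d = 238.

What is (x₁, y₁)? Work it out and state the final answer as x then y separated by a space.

[15; 2,2,1,14,1,2,2,30] for √238; ℓ=8 ⇒ convergent index 7
a_0=15:  p_0=15·1+0=15,  q_0=15·0+1=1
a_1=2:  p_1=2·15+1=31,  q_1=2·1+0=2
a_2=2:  p_2=2·31+15=77,  q_2=2·2+1=5
a_3=1:  p_3=1·77+31=108,  q_3=1·5+2=7
a_4=14:  p_4=14·108+77=1589,  q_4=14·7+5=103
…
a_6=2:  p_6=2·1697+1589=4983,  q_6=2·110+103=323
a_7=2:  p_7=2·4983+1697=11663,  q_7=2·323+110=756
(x₁, y₁) = (11663, 756);  11663² − 238·756² = 1 ✓

11663 756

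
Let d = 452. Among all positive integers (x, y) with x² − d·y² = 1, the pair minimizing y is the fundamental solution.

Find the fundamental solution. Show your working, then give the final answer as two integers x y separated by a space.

√452 = [21; 3,1,5,3,10,3,5,1,3,42, …], period ℓ=10 (even) → k=9
step 0: (21, 1)  from 21·(1,0) + (0,1)
…
step 2: (85, 4)  from 1·(64,3) + (21,1)
step 3: (489, 23)  from 5·(85,4) + (64,3)
…
step 5: (16009, 753)  from 10·(1552,73) + (489,23)
step 6: (49579, 2332)  from 3·(16009,753) + (1552,73)
step 7: (263904, 12413)  from 5·(49579,2332) + (16009,753)
step 8: (313483, 14745)  from 1·(263904,12413) + (49579,2332)
step 9: (1204353, 56648)  from 3·(313483,14745) + (263904,12413)
→ (1204353, 56648).  Check: 1204353²=1450466148609, 452·56648²=1450466148608, difference 1.

1204353 56648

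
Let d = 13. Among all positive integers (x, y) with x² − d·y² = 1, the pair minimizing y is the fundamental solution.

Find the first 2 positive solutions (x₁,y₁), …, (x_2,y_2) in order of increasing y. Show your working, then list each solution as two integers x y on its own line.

649 180
842401 233640

√13 → a₀=3, period (1,1,1,1,6); ℓ=5 odd so k=9
a_0=3:  p_0=3·1+0=3,  q_0=3·0+1=1
a_1=1:  p_1=1·3+1=4,  q_1=1·1+0=1
a_2=1:  p_2=1·4+3=7,  q_2=1·1+1=2
a_3=1:  p_3=1·7+4=11,  q_3=1·2+1=3
…
a_5=6:  p_5=6·18+11=119,  q_5=6·5+3=33
…
a_8=1:  p_8=1·256+137=393,  q_8=1·71+38=109
a_9=1:  p_9=1·393+256=649,  q_9=1·109+71=180
(x₁, y₁) = (649, 180);  649² − 13·180² = 1 ✓
k=2:  x_2 = 649·649+13·180·180 = 842401,  y_2 = 649·180+180·649 = 233640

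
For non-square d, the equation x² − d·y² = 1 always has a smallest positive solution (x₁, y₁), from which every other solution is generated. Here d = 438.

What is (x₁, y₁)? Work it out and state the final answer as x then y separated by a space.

293 14

[20; 1,12,1,40] for √438; ℓ=4 ⇒ convergent index 3
k=0  a_k=20  p_k/q_k = 20/1
k=1  a_k=1  p_k/q_k = 21/1
k=2  a_k=12  p_k/q_k = 272/13
k=3  a_k=1  p_k/q_k = 293/14
→ (293, 14).  Check: 293²=85849, 438·14²=85848, difference 1.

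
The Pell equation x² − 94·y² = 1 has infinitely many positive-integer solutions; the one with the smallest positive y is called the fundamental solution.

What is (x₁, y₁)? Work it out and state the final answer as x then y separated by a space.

√94 → a₀=9, period (1,2,3,1,1,…,2,1,18); ℓ=16 even so k=15
i=0: a=9 ⇒ p=9, q=1
i=1: a=1 ⇒ p=10, q=1
i=2: a=2 ⇒ p=29, q=3
i=3: a=3 ⇒ p=97, q=10
i=4: a=1 ⇒ p=126, q=13
i=5: a=1 ⇒ p=223, q=23
i=6: a=5 ⇒ p=1241, q=128
i=7: a=1 ⇒ p=1464, q=151
i=8: a=8 ⇒ p=12953, q=1336
i=9: a=1 ⇒ p=14417, q=1487
i=10: a=5 ⇒ p=85038, q=8771
i=11: a=1 ⇒ p=99455, q=10258
i=12: a=1 ⇒ p=184493, q=19029
i=13: a=3 ⇒ p=652934, q=67345
i=14: a=2 ⇒ p=1490361, q=153719
i=15: a=1 ⇒ p=2143295, q=221064
(x₁, y₁) = (2143295, 221064);  2143295² − 94·221064² = 1 ✓

2143295 221064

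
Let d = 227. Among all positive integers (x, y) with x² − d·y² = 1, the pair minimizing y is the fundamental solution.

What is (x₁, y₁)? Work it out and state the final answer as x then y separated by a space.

226 15

[15; 15,30] for √227; ℓ=2 ⇒ convergent index 1
k=0  a_k=15  p_k/q_k = 15/1
k=1  a_k=15  p_k/q_k = 226/15
(x₁, y₁) = (226, 15);  226² − 227·15² = 1 ✓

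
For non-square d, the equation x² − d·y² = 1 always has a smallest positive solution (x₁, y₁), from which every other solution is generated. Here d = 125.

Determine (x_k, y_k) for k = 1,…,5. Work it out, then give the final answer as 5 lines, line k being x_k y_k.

930249 83204
1730726404001 154800875592
3220013013190122249 288006719437081612
5990827771012465337616001 535835925499096664087184
11145923086309929722690704506249 996921667718930338621440576020

[11; 5,1,1,5,22] for √125; ℓ=5 ⇒ convergent index 9
step 0: (11, 1)  from 11·(1,0) + (0,1)
step 1: (56, 5)  from 5·(11,1) + (1,0)
…
step 3: (123, 11)  from 1·(67,6) + (56,5)
step 4: (682, 61)  from 5·(123,11) + (67,6)
step 5: (15127, 1353)  from 22·(682,61) + (123,11)
…
step 7: (91444, 8179)  from 1·(76317,6826) + (15127,1353)
step 8: (167761, 15005)  from 1·(91444,8179) + (76317,6826)
step 9: (930249, 83204)  from 5·(167761,15005) + (91444,8179)
→ (930249, 83204).  Check: 930249²=865363202001, 125·83204²=865363202000, difference 1.
(x_2, y_2) = (930249·930249 + 125·83204·83204, 930249·83204 + 83204·930249) = (1730726404001, 154800875592)
(x_3, y_3) = (930249·1730726404001 + 125·83204·154800875592, 930249·154800875592 + 83204·1730726404001) = (3220013013190122249, 288006719437081612)
(x_4, y_4) = (930249·3220013013190122249 + 125·83204·288006719437081612, 930249·288006719437081612 + 83204·3220013013190122249) = (5990827771012465337616001, 535835925499096664087184)
(x_5, y_5) = (930249·5990827771012465337616001 + 125·83204·535835925499096664087184, 930249·535835925499096664087184 + 83204·5990827771012465337616001) = (11145923086309929722690704506249, 996921667718930338621440576020)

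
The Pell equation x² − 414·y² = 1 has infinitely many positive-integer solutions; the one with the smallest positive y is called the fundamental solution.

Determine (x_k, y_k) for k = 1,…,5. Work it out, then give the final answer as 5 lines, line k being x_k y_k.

d=414: √d = [20; 2,1,7,2,7,1,2,40] (ℓ=8, even), read p_7/q_7
step 0: (20, 1)  from 20·(1,0) + (0,1)
step 1: (41, 2)  from 2·(20,1) + (1,0)
…
step 5: (7447, 366)  from 7·(997,49) + (468,23)
step 6: (8444, 415)  from 1·(7447,366) + (997,49)
step 7: (24335, 1196)  from 2·(8444,415) + (7447,366)
fundamental: x₁=24335, y₁=1196  (since 592192225 − 414·1430416 = 1)
(24335+1196√414)^2 = 1184384449 + 58209320√414
(24335+1196√414)^3 = 57643991108495 + 2833047603204√414
(24335+1196√414)^4 = 2805533046066067201 + 137884426789729360√414
(24335+1196√414)^5 = 136545293294391499564175 + 6710835049023080347996√414

24335 1196
1184384449 58209320
57643991108495 2833047603204
2805533046066067201 137884426789729360
136545293294391499564175 6710835049023080347996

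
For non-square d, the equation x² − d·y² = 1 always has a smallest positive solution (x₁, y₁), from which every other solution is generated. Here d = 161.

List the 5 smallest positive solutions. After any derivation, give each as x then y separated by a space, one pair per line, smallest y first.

11775 928
277301249 21854400
6530444402175 514671119072
153791965393920001 12120504832291200
3621800778496371621375 285437888285786640928

d=161: √d = [12; 1,2,4,1,2,1,4,2,1,24] (ℓ=10, even), read p_9/q_9
a_0=12:  p_0=12·1+0=12,  q_0=12·0+1=1
…
a_4=1:  p_4=1·165+38=203,  q_4=1·13+3=16
a_5=2:  p_5=2·203+165=571,  q_5=2·16+13=45
a_6=1:  p_6=1·571+203=774,  q_6=1·45+16=61
a_7=4:  p_7=4·774+571=3667,  q_7=4·61+45=289
a_8=2:  p_8=2·3667+774=8108,  q_8=2·289+61=639
a_9=1:  p_9=1·8108+3667=11775,  q_9=1·639+289=928
(x₁, y₁) = (11775, 928);  11775² − 161·928² = 1 ✓
(x_2, y_2) = (11775·11775 + 161·928·928, 11775·928 + 928·11775) = (277301249, 21854400)
(x_3, y_3) = (11775·277301249 + 161·928·21854400, 11775·21854400 + 928·277301249) = (6530444402175, 514671119072)
(x_4, y_4) = (11775·6530444402175 + 161·928·514671119072, 11775·514671119072 + 928·6530444402175) = (153791965393920001, 12120504832291200)
(x_5, y_5) = (11775·153791965393920001 + 161·928·12120504832291200, 11775·12120504832291200 + 928·153791965393920001) = (3621800778496371621375, 285437888285786640928)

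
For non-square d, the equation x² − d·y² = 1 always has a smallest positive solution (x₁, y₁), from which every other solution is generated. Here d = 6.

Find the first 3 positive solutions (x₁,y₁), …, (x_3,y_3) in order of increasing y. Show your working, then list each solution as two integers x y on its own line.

5 2
49 20
485 198

[2; 2,4] for √6; ℓ=2 ⇒ convergent index 1
i=0: a=2 ⇒ p=2, q=1
i=1: a=2 ⇒ p=5, q=2
→ (5, 2).  Check: 5²=25, 6·2²=24, difference 1.
k=2:  x_2 = 5·5+6·2·2 = 49,  y_2 = 5·2+2·5 = 20
k=3:  x_3 = 5·49+6·2·20 = 485,  y_3 = 5·20+2·49 = 198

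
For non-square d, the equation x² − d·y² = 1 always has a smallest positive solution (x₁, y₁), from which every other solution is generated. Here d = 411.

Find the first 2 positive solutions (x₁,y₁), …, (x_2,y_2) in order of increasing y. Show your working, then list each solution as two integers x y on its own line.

49730 2453
4946145799 243975380

√411 = [20; 3,1,1,1,19,1,1,1,3,40, …], period ℓ=10 (even) → k=9
k=0  a_k=20  p_k/q_k = 20/1
k=1  a_k=3  p_k/q_k = 61/3
k=2  a_k=1  p_k/q_k = 81/4
…
k=5  a_k=19  p_k/q_k = 4379/216
…
k=8  a_k=1  p_k/q_k = 13583/670
k=9  a_k=3  p_k/q_k = 49730/2453
→ (49730, 2453).  Check: 49730²=2473072900, 411·2453²=2473072899, difference 1.
n=2: (49730,2453)∘(49730,2453) = (49730·49730+411·2453·2453, 49730·2453+2453·49730) = (4946145799,243975380)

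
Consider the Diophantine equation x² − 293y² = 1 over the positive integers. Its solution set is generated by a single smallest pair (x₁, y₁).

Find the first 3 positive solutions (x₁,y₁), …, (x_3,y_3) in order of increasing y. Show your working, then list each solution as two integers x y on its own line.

√293 → a₀=17, period (8,1,1,8,34); ℓ=5 odd so k=9
i=0: a=17 ⇒ p=17, q=1
…
i=2: a=1 ⇒ p=154, q=9
i=3: a=1 ⇒ p=291, q=17
…
i=5: a=34 ⇒ p=84679, q=4947
i=6: a=8 ⇒ p=679914, q=39721
i=7: a=1 ⇒ p=764593, q=44668
i=8: a=1 ⇒ p=1444507, q=84389
i=9: a=8 ⇒ p=12320649, q=719780
fundamental: x₁=12320649, y₁=719780  (since 151798391781201 − 293·518083248400 = 1)
n=2: (12320649,719780)∘(12320649,719780) = (12320649·12320649+293·719780·719780, 12320649·719780+719780·12320649) = (303596783562401,17736313474440)
n=3: (303596783562401,17736313474440)∘(12320649,719780) = (12320649·303596783562401+293·719780·17736313474440, 12320649·17736313474440+719780·303596783562401) = (7481018815602612315849,437045785745090703340)

12320649 719780
303596783562401 17736313474440
7481018815602612315849 437045785745090703340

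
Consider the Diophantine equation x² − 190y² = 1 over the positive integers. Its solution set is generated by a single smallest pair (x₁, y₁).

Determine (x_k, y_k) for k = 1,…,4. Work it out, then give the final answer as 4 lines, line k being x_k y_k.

[13; 1,3,1,1,1,…,3,1,26] for √190; ℓ=14 ⇒ convergent index 13
a_0=13:  p_0=13·1+0=13,  q_0=13·0+1=1
a_1=1:  p_1=1·13+1=14,  q_1=1·1+0=1
a_2=3:  p_2=3·14+13=55,  q_2=3·1+1=4
a_3=1:  p_3=1·55+14=69,  q_3=1·4+1=5
a_4=1:  p_4=1·69+55=124,  q_4=1·5+4=9
a_5=1:  p_5=1·124+69=193,  q_5=1·9+5=14
a_6=2:  p_6=2·193+124=510,  q_6=2·14+9=37
a_7=2:  p_7=2·510+193=1213,  q_7=2·37+14=88
…
a_10=1:  p_10=1·4149+2936=7085,  q_10=1·301+213=514
a_11=1:  p_11=1·7085+4149=11234,  q_11=1·514+301=815
a_12=3:  p_12=3·11234+7085=40787,  q_12=3·815+514=2959
a_13=1:  p_13=1·40787+11234=52021,  q_13=1·2959+815=3774
(x₁, y₁) = (52021, 3774);  52021² − 190·3774² = 1 ✓
k=2:  x_2 = 52021·52021+190·3774·3774 = 5412368881,  y_2 = 52021·3774+3774·52021 = 392654508
k=3:  x_3 = 52021·5412368881+190·3774·392654508 = 563113683064981,  y_3 = 52021·392654508+3774·5412368881 = 40852560317562
k=4:  x_4 = 52021·563113683064981+190·3774·40852560317562 = 58587473808034384321,  y_4 = 52021·40852560317562+3774·563113683064981 = 4250382080167131096

52021 3774
5412368881 392654508
563113683064981 40852560317562
58587473808034384321 4250382080167131096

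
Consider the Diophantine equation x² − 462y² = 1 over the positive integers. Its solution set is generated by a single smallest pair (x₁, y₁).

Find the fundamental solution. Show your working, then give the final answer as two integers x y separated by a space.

43 2

d=462: √d = [21; 2,42] (ℓ=2, even), read p_1/q_1
i=0: a=21 ⇒ p=21, q=1
i=1: a=2 ⇒ p=43, q=2
fundamental: x₁=43, y₁=2  (since 1849 − 462·4 = 1)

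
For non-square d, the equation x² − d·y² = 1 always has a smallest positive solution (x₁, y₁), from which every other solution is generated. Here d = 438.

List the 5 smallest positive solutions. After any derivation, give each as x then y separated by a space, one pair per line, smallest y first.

√438 = [20; 1,12,1,40, …], period ℓ=4 (even) → k=3
a_0=20:  p_0=20·1+0=20,  q_0=20·0+1=1
…
a_2=12:  p_2=12·21+20=272,  q_2=12·1+1=13
a_3=1:  p_3=1·272+21=293,  q_3=1·13+1=14
(x₁, y₁) = (293, 14);  293² − 438·14² = 1 ✓
(x_2, y_2) = (293·293 + 438·14·14, 293·14 + 14·293) = (171697, 8204)
(x_3, y_3) = (293·171697 + 438·14·8204, 293·8204 + 14·171697) = (100614149, 4807530)
(x_4, y_4) = (293·100614149 + 438·14·4807530, 293·4807530 + 14·100614149) = (58959719617, 2817204376)
(x_5, y_5) = (293·58959719617 + 438·14·2817204376, 293·2817204376 + 14·58959719617) = (34550295081413, 1650876956806)

293 14
171697 8204
100614149 4807530
58959719617 2817204376
34550295081413 1650876956806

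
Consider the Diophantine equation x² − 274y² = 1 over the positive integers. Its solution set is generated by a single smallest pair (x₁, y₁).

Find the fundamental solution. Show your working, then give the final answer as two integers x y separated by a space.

[16; 1,1,4,4,1,1,32] for √274; ℓ=7 ⇒ convergent index 13
i=0: a=16 ⇒ p=16, q=1
…
i=3: a=4 ⇒ p=149, q=9
i=4: a=4 ⇒ p=629, q=38
…
i=6: a=1 ⇒ p=1407, q=85
i=7: a=32 ⇒ p=45802, q=2767
i=8: a=1 ⇒ p=47209, q=2852
i=9: a=1 ⇒ p=93011, q=5619
i=10: a=4 ⇒ p=419253, q=25328
…
i=12: a=1 ⇒ p=2189276, q=132259
i=13: a=1 ⇒ p=3959299, q=239190
(x₁, y₁) = (3959299, 239190);  3959299² − 274·239190² = 1 ✓

3959299 239190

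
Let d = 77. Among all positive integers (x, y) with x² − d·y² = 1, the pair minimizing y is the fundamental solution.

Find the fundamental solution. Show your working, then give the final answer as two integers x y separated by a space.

351 40

[8; 1,3,2,3,1,16] for √77; ℓ=6 ⇒ convergent index 5
a_0=8:  p_0=8·1+0=8,  q_0=8·0+1=1
a_1=1:  p_1=1·8+1=9,  q_1=1·1+0=1
a_2=3:  p_2=3·9+8=35,  q_2=3·1+1=4
…
a_4=3:  p_4=3·79+35=272,  q_4=3·9+4=31
a_5=1:  p_5=1·272+79=351,  q_5=1·31+9=40
fundamental: x₁=351, y₁=40  (since 123201 − 77·1600 = 1)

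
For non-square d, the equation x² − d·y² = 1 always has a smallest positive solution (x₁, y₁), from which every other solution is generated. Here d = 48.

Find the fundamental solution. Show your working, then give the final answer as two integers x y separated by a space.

√48 = [6; 1,12, …], period ℓ=2 (even) → k=1
i=0: a=6 ⇒ p=6, q=1
i=1: a=1 ⇒ p=7, q=1
fundamental: x₁=7, y₁=1  (since 49 − 48·1 = 1)

7 1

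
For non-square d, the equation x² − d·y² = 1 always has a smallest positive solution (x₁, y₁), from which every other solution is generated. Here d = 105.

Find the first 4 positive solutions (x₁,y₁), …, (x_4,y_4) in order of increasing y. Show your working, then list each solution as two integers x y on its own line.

d=105: √d = [10; 4,20] (ℓ=2, even), read p_1/q_1
a_0=10:  p_0=10·1+0=10,  q_0=10·0+1=1
a_1=4:  p_1=4·10+1=41,  q_1=4·1+0=4
(x₁, y₁) = (41, 4);  41² − 105·4² = 1 ✓
(41+4√105)^2 = 3361 + 328√105
(41+4√105)^3 = 275561 + 26892√105
(41+4√105)^4 = 22592641 + 2204816√105

41 4
3361 328
275561 26892
22592641 2204816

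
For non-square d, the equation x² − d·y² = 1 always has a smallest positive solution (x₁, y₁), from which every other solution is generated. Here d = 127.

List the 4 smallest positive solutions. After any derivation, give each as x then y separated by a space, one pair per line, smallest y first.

4730624 419775
44757606858751 3971595379200
423462818377139450624 37576248838264821825
4006486743445029115330560001 355518209168531397366758400

√127 → a₀=11, period (3,1,2,2,7,11,7,2,2,1,3,22); ℓ=12 even so k=11
step 0: (11, 1)  from 11·(1,0) + (0,1)
…
step 5: (2175, 193)  from 7·(293,26) + (124,11)
step 6: (24218, 2149)  from 11·(2175,193) + (293,26)
step 7: (171701, 15236)  from 7·(24218,2149) + (2175,193)
step 8: (367620, 32621)  from 2·(171701,15236) + (24218,2149)
…
step 10: (1274561, 113099)  from 1·(906941,80478) + (367620,32621)
step 11: (4730624, 419775)  from 3·(1274561,113099) + (906941,80478)
→ (4730624, 419775).  Check: 4730624²=22378803429376, 127·419775²=22378803429375, difference 1.
k=2:  x_2 = 4730624·4730624+127·419775·419775 = 44757606858751,  y_2 = 4730624·419775+419775·4730624 = 3971595379200
k=3:  x_3 = 4730624·44757606858751+127·419775·3971595379200 = 423462818377139450624,  y_3 = 4730624·3971595379200+419775·44757606858751 = 37576248838264821825
k=4:  x_4 = 4730624·423462818377139450624+127·419775·37576248838264821825 = 4006486743445029115330560001,  y_4 = 4730624·37576248838264821825+419775·423462818377139450624 = 355518209168531397366758400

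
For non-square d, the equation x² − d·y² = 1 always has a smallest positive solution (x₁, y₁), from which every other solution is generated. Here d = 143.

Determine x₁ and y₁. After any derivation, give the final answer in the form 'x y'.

√143 → a₀=11, period (1,22); ℓ=2 even so k=1
k=0  a_k=11  p_k/q_k = 11/1
k=1  a_k=1  p_k/q_k = 12/1
(x₁, y₁) = (12, 1);  12² − 143·1² = 1 ✓

12 1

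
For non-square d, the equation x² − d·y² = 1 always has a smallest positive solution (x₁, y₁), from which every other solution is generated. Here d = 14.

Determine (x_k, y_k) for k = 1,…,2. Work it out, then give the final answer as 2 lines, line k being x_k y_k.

√14 = [3; 1,2,1,6, …], period ℓ=4 (even) → k=3
step 0: (3, 1)  from 3·(1,0) + (0,1)
step 1: (4, 1)  from 1·(3,1) + (1,0)
step 2: (11, 3)  from 2·(4,1) + (3,1)
step 3: (15, 4)  from 1·(11,3) + (4,1)
(x₁, y₁) = (15, 4);  15² − 14·4² = 1 ✓
(15+4√14)^2 = 449 + 120√14

15 4
449 120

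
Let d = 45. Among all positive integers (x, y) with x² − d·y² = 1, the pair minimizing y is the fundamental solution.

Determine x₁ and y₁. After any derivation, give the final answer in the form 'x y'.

161 24

√45 → a₀=6, period (1,2,2,2,1,12); ℓ=6 even so k=5
a_0=6:  p_0=6·1+0=6,  q_0=6·0+1=1
a_1=1:  p_1=1·6+1=7,  q_1=1·1+0=1
a_2=2:  p_2=2·7+6=20,  q_2=2·1+1=3
…
a_4=2:  p_4=2·47+20=114,  q_4=2·7+3=17
a_5=1:  p_5=1·114+47=161,  q_5=1·17+7=24
→ (161, 24).  Check: 161²=25921, 45·24²=25920, difference 1.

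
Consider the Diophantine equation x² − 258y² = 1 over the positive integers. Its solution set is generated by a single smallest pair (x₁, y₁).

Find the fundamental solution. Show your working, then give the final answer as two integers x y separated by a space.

257 16

√258 = [16; 16,32, …], period ℓ=2 (even) → k=1
step 0: (16, 1)  from 16·(1,0) + (0,1)
step 1: (257, 16)  from 16·(16,1) + (1,0)
fundamental: x₁=257, y₁=16  (since 66049 − 258·256 = 1)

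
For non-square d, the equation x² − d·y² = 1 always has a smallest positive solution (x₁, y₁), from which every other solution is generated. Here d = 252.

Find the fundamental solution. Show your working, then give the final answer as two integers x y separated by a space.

√252 → a₀=15, period (1,6,1,30); ℓ=4 even so k=3
k=0  a_k=15  p_k/q_k = 15/1
…
k=2  a_k=6  p_k/q_k = 111/7
k=3  a_k=1  p_k/q_k = 127/8
→ (127, 8).  Check: 127²=16129, 252·8²=16128, difference 1.

127 8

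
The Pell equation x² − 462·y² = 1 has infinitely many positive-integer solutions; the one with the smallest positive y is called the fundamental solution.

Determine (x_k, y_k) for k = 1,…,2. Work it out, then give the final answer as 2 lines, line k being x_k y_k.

43 2
3697 172

[21; 2,42] for √462; ℓ=2 ⇒ convergent index 1
a_0=21:  p_0=21·1+0=21,  q_0=21·0+1=1
a_1=2:  p_1=2·21+1=43,  q_1=2·1+0=2
→ (43, 2).  Check: 43²=1849, 462·2²=1848, difference 1.
(43+2√462)^2 = 3697 + 172√462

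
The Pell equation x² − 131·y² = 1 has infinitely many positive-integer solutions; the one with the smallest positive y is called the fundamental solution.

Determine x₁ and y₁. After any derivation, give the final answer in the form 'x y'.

10610 927

√131 → a₀=11, period (2,4,11,4,2,22); ℓ=6 even so k=5
k=0  a_k=11  p_k/q_k = 11/1
…
k=2  a_k=4  p_k/q_k = 103/9
k=3  a_k=11  p_k/q_k = 1156/101
k=4  a_k=4  p_k/q_k = 4727/413
k=5  a_k=2  p_k/q_k = 10610/927
fundamental: x₁=10610, y₁=927  (since 112572100 − 131·859329 = 1)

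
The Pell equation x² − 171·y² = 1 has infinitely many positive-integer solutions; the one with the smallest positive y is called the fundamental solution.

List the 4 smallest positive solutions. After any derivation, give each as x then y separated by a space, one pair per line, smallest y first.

√171 → a₀=13, period (13,26); ℓ=2 even so k=1
i=0: a=13 ⇒ p=13, q=1
i=1: a=13 ⇒ p=170, q=13
fundamental: x₁=170, y₁=13  (since 28900 − 171·169 = 1)
(170+13√171)^2 = 57799 + 4420√171
(170+13√171)^3 = 19651490 + 1502787√171
(170+13√171)^4 = 6681448801 + 510943160√171

170 13
57799 4420
19651490 1502787
6681448801 510943160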